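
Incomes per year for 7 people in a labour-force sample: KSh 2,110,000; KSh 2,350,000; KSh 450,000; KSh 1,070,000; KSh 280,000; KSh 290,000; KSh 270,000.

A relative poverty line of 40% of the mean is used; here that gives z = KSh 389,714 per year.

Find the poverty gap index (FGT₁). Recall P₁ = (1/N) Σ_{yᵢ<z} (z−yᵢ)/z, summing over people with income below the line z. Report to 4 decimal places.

0.1207

Incomes under z: KSh 270,000, KSh 280,000, KSh 290,000 (q = 3 of N = 7).
Shortfall ratios: (389714−270000)/389714 = 0.3072; (389714−280000)/389714 = 0.2815; (389714−290000)/389714 = 0.2559.
Σ = 0.844573. Dividing by the full population N = 7 gives P₁ = 0.1207.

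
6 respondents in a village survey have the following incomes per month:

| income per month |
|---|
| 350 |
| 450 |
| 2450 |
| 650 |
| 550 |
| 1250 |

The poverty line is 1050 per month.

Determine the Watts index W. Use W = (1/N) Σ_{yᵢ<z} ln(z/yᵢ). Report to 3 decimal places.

Below z: 350, 450, 550, 650 (q = 4 of N = 6).
Log gaps: ln(1050/350) = 1.0986; ln(1050/450) = 0.8473; ln(1050/550) = 0.6466; ln(1050/650) = 0.4796.
W = 3.072110 / 6 = 0.512.

0.512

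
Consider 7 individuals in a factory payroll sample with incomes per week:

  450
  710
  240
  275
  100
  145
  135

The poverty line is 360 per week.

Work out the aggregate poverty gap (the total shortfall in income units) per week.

Poor units: 100, 135, 145, 240, 275 (q = 5 of N = 7).
Individual gaps: 360−100 = 260; 360−135 = 225; 360−145 = 215; 360−240 = 120; 360−275 = 85.
Aggregate gap = 905.

905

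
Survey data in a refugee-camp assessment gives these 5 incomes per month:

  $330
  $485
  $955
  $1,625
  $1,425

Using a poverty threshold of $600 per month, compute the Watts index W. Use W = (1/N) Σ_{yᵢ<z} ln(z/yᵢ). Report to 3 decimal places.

0.162

Incomes under z: $330, $485 (q = 2 of N = 5).
Log shortfalls: ln(600/330) = 0.5978; ln(600/485) = 0.2128.
W = 0.810618 / 5 = 0.162.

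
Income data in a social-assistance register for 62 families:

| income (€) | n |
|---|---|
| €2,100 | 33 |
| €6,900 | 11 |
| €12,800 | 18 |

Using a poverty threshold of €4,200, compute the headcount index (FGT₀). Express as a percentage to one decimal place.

53.2%

33 of the 62 families have income below €4,200.
H = 33/62 = 53.2%.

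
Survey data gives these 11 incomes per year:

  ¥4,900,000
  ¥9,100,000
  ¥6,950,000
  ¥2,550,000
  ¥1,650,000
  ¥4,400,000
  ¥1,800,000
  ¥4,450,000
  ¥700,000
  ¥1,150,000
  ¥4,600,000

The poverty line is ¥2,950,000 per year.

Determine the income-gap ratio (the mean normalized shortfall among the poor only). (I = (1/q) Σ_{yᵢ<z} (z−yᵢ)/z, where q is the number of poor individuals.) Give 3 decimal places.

Incomes under z: ¥700,000, ¥1,150,000, ¥1,650,000, ¥1,800,000, ¥2,550,000 (q = 5 of N = 11).
Shortfall ratios (z−y)/z: 0.7627, 0.6102, 0.4407, 0.3898, 0.1356; sum = 2.338983.
The income-gap ratio divides by q (the poor only): 2.338983 / 5 = 0.468.

0.468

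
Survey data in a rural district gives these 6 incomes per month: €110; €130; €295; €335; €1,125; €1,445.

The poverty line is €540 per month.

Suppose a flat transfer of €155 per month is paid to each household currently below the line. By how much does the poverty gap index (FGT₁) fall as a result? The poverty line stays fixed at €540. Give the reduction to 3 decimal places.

0.191

Before: below the line — €110, €130, €295, €335; poverty gap index (FGT₁) = 0.39815.
After the €155 transfer: below the line — €265, €285, €450, €490; poverty gap index (FGT₁) = 0.20679.
Reduction = 0.39815 − 0.20679 = 0.191.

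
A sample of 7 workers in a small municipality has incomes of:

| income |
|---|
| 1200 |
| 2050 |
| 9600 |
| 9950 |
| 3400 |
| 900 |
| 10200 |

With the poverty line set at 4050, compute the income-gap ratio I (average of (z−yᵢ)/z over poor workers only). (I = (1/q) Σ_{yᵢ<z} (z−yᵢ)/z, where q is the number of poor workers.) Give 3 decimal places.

Poor units: 900, 1200, 2050, 3400 (q = 4 of N = 7).
Shortfall ratios (z−y)/z: 0.7778, 0.7037, 0.4938, 0.1605; sum = 2.135802.
The income-gap ratio divides by q (the poor only): 2.135802 / 4 = 0.534.

0.534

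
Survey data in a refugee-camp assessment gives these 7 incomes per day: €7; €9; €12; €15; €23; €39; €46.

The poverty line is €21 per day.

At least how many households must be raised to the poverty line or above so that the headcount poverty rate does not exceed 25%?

3

4 of the 7 households are poor, so H = 4/7 = 0.571.
A headcount ratio of at most 25% allows at most ⌊0.25 × 7⌋ = 1 poor households.
So at least 4 − 1 = 3 must be lifted.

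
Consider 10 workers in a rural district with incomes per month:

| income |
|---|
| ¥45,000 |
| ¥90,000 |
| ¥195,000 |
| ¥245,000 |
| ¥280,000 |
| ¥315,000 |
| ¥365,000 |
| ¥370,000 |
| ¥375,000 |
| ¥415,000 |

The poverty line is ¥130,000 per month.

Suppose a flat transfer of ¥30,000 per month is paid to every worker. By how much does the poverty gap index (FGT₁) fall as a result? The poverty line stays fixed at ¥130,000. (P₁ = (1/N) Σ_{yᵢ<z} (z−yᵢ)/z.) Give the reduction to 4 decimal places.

0.0462

Before: below the line — ¥45,000, ¥90,000; poverty gap index (FGT₁) = 0.096154.
After the ¥30,000 transfer: below the line — ¥75,000, ¥120,000; poverty gap index (FGT₁) = 0.050000.
Reduction = 0.096154 − 0.050000 = 0.0462.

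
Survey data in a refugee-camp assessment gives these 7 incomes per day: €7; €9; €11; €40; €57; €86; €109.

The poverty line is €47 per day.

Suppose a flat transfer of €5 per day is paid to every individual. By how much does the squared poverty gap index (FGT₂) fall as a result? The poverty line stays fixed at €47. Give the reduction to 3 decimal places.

Before: below the line — €7, €9, €11, €40; squared poverty gap index (FGT₂) = 0.28384.
After the €5 transfer: below the line — €12, €14, €16, €45; squared poverty gap index (FGT₂) = 0.21205.
Reduction = 0.28384 − 0.21205 = 0.072.

0.072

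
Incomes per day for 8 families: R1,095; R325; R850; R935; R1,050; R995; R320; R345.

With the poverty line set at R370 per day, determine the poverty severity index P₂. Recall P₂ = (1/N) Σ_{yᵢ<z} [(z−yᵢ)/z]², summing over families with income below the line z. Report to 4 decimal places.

Below z: R320, R325, R345 (q = 3 of N = 8).
Relative gaps: (370−320)/370 = 0.1351; (370−325)/370 = 0.1216; (370−345)/370 = 0.0676.
Squared: 0.0183; 0.0148; 0.0046.
Sum = 0.037619; P₂ = 0.037619 / 8 = 0.0047.

0.0047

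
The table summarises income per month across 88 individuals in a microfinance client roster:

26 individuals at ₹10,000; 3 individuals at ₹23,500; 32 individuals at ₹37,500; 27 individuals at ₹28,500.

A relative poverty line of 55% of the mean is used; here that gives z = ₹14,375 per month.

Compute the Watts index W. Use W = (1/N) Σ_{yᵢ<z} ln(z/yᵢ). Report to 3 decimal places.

0.107

Incomes under z: 26×₹10,000 (q = 26 of N = 88).
ln(z/y) terms: ln(14375/10000) = 0.3629 (×26).
W = 9.435543 / 88 = 0.107.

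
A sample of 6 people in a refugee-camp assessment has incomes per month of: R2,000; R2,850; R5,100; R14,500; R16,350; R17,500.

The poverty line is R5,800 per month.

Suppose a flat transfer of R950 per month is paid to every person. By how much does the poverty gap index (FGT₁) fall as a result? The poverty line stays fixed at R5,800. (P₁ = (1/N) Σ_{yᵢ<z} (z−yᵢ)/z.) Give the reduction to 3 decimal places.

Before: below the line — R2,000, R2,850, R5,100; poverty gap index (FGT₁) = 0.21408.
After the R950 transfer: below the line — R2,950, R3,800; poverty gap index (FGT₁) = 0.13937.
Reduction = 0.21408 − 0.13937 = 0.075.

0.075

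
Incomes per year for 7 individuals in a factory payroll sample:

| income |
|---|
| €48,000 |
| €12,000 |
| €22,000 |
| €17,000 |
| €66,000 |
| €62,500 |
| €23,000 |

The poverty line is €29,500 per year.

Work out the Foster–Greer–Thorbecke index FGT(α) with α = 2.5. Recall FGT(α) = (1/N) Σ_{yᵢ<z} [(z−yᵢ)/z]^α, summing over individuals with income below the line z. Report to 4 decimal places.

Below the line: €12,000, €17,000, €22,000, €23,000 (q = 4 of N = 7).
Shortfall ratios: (29500−12000)/29500 = 0.5932; (29500−17000)/29500 = 0.4237; (29500−22000)/29500 = 0.2542; (29500−23000)/29500 = 0.2203.
Raised to α = 2.5: 0.27104; 0.11687; 0.03259; 0.02279.
Sum = 0.443299; FGT(2.5) = 0.443299 / 7 = 0.0633.

0.0633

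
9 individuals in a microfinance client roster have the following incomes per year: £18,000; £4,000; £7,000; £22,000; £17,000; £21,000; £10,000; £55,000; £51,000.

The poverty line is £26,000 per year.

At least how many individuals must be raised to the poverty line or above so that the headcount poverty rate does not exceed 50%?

3

7 of the 9 individuals are poor, so H = 7/9 = 0.778.
A headcount ratio of at most 50% allows at most ⌊0.50 × 9⌋ = 4 poor individuals.
So at least 7 − 4 = 3 must be lifted.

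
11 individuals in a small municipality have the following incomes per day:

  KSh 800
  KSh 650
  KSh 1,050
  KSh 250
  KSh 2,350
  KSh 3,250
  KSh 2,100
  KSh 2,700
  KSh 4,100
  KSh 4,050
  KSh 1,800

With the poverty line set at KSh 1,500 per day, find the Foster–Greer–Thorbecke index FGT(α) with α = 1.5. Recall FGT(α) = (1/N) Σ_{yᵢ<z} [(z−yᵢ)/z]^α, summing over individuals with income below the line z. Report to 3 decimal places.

Below the line: KSh 250, KSh 650, KSh 800, KSh 1,050 (q = 4 of N = 11).
Normalized shortfalls: (1500−250)/1500 = 0.8333; (1500−650)/1500 = 0.5667; (1500−800)/1500 = 0.4667; (1500−1050)/1500 = 0.3000.
Raised to α = 1.5: 0.76073; 0.42657; 0.31879; 0.16432.
Sum = 1.670408; FGT(1.5) = 1.670408 / 11 = 0.152.

0.152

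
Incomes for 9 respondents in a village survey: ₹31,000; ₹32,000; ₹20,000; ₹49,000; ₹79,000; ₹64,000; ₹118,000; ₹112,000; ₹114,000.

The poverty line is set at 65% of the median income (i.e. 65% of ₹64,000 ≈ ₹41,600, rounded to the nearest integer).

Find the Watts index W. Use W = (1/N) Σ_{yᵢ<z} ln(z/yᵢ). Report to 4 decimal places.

0.1432

Poor units: ₹20,000, ₹31,000, ₹32,000 (q = 3 of N = 9).
ln(z/y) terms: ln(41600/20000) = 0.7324; ln(41600/31000) = 0.2941; ln(41600/32000) = 0.2624.
W = 1.288845 / 9 = 0.1432.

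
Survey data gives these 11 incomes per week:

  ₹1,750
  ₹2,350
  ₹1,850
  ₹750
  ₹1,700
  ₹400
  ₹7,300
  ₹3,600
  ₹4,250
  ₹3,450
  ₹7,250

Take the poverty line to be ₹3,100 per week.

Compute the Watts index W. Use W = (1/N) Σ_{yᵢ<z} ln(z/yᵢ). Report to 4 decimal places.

Below z: ₹400, ₹750, ₹1,700, ₹1,750, ₹1,850, ₹2,350 (q = 6 of N = 11).
Log gaps: ln(3100/400) = 2.0477; ln(3100/750) = 1.4191; ln(3100/1700) = 0.6008; ln(3100/1750) = 0.5718; ln(3100/1850) = 0.5162; ln(3100/2350) = 0.2770.
W = 5.432540 / 11 = 0.4939.

0.4939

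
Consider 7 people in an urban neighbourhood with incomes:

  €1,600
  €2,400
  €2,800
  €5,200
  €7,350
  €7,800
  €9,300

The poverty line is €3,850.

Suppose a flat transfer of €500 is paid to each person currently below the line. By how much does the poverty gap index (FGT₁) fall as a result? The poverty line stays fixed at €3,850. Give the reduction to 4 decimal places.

0.0557

Before: below the line — €1,600, €2,400, €2,800; poverty gap index (FGT₁) = 0.176252.
After the €500 transfer: below the line — €2,100, €2,900, €3,300; poverty gap index (FGT₁) = 0.120594.
Reduction = 0.176252 − 0.120594 = 0.0557.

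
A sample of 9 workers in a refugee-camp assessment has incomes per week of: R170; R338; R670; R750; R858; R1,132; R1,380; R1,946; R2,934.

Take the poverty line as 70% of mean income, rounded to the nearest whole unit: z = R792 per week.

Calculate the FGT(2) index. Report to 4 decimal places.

0.1080

Poor units: R170, R338, R670, R750 (q = 4 of N = 9).
Normalized shortfalls: (792−170)/792 = 0.7854; (792−338)/792 = 0.5732; (792−670)/792 = 0.1540; (792−750)/792 = 0.0530.
Squared: 0.6168; 0.3286; 0.0237; 0.0028.
Sum = 0.971916; P₂ = 0.971916 / 9 = 0.1080.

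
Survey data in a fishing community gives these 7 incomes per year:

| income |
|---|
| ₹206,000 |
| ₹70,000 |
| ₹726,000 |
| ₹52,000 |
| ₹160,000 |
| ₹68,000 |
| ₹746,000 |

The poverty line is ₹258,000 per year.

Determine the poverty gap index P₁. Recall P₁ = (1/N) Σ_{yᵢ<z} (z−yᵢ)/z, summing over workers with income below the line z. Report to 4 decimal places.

0.4064

Below the line: ₹52,000, ₹68,000, ₹70,000, ₹160,000, ₹206,000 (q = 5 of N = 7).
Shortfall ratios: (258000−52000)/258000 = 0.7984; (258000−68000)/258000 = 0.7364; (258000−70000)/258000 = 0.7287; (258000−160000)/258000 = 0.3798; (258000−206000)/258000 = 0.2016.
Sum of shortfalls = 2.844961; P₁ averages over all N: 2.844961 / 7 = 0.4064.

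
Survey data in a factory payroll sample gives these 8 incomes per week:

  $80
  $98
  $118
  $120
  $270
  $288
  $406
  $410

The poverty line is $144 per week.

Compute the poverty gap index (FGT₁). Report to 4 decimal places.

0.1389

Below z: $80, $98, $118, $120 (q = 4 of N = 8).
Shortfall ratios: (144−80)/144 = 0.4444; (144−98)/144 = 0.3194; (144−118)/144 = 0.1806; (144−120)/144 = 0.1667.
Σ = 1.111111. Dividing by the full population N = 8 gives P₁ = 0.1389.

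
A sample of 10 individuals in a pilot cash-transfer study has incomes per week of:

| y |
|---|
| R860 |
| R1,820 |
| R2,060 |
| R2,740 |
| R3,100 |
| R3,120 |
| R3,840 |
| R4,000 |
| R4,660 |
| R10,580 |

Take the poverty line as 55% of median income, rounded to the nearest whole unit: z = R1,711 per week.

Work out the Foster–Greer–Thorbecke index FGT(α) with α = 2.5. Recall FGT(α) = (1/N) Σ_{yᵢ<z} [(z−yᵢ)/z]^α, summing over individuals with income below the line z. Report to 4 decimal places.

0.0174

Below z: R860 (q = 1 of N = 10).
Relative gaps: (1711−860)/1711 = 0.4974.
Raised to α = 2.5: 0.17446.
Sum = 0.174461; FGT(2.5) = 0.174461 / 10 = 0.0174.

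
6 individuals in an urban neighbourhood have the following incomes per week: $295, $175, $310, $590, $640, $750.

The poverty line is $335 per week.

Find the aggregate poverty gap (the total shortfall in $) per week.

$225

Below z: $175, $295, $310 (q = 3 of N = 6).
Individual gaps: 335−175 = 160; 335−295 = 40; 335−310 = 25.
Aggregate gap = $225.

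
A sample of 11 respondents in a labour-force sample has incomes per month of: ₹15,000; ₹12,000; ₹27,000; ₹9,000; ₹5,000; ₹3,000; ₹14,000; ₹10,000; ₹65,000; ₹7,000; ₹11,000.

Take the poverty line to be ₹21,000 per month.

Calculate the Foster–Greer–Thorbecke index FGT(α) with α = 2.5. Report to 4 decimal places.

0.2163

Poor units: ₹3,000, ₹5,000, ₹7,000, ₹9,000, ₹10,000, ₹11,000, ₹12,000, ₹14,000, ₹15,000 (q = 9 of N = 11).
Shortfall ratios: (21000−3000)/21000 = 0.8571; (21000−5000)/21000 = 0.7619; (21000−7000)/21000 = 0.6667; (21000−9000)/21000 = 0.5714; (21000−10000)/21000 = 0.5238; (21000−11000)/21000 = 0.4762; (21000−12000)/21000 = 0.4286; (21000−14000)/21000 = 0.3333; (21000−15000)/21000 = 0.2857.
Raised to α = 2.5: 0.68019; 0.50670; 0.36289; 0.24683; 0.19858; 0.15648; 0.12024; 0.06415; 0.04363.
Sum = 2.379700; FGT(2.5) = 2.379700 / 11 = 0.2163.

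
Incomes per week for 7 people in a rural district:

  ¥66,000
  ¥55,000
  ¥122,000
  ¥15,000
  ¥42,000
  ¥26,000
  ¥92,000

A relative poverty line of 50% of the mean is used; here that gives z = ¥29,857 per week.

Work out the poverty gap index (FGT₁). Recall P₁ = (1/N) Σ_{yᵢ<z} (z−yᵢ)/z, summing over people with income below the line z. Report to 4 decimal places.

Incomes under z: ¥15,000, ¥26,000 (q = 2 of N = 7).
Relative gaps: (29857−15000)/29857 = 0.4976; (29857−26000)/29857 = 0.1292.
Sum of shortfalls = 0.626788; P₁ averages over all N: 0.626788 / 7 = 0.0895.

0.0895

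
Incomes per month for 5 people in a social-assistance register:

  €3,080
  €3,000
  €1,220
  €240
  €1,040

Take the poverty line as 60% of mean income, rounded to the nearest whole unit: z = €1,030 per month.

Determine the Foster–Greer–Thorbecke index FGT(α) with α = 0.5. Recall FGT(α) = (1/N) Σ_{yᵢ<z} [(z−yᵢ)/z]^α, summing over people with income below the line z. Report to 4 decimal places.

Below z: €240 (q = 1 of N = 5).
Gap ratios (z−y)/z: (1030−240)/1030 = 0.7670.
Raised to α = 0.5: 0.87578.
Sum = 0.875780; FGT(0.5) = 0.875780 / 5 = 0.1752.

0.1752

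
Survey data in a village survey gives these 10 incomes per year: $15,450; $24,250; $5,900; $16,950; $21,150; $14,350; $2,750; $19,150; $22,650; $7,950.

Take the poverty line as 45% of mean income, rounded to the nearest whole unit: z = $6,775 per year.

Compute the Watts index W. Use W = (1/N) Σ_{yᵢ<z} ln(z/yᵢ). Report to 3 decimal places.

0.104

Below z: $2,750, $5,900 (q = 2 of N = 10).
Log gaps: ln(6775/2750) = 0.9016; ln(6775/5900) = 0.1383.
W = 1.039925 / 10 = 0.104.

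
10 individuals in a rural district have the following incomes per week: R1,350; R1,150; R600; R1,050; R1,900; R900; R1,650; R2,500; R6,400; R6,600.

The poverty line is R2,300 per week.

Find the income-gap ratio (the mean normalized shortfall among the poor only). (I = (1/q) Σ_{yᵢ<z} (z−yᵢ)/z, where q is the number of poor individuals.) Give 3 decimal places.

0.466

Incomes under z: R600, R900, R1,050, R1,150, R1,350, R1,650, R1,900 (q = 7 of N = 10).
Shortfall ratios (z−y)/z: 0.7391, 0.6087, 0.5435, 0.5000, 0.4130, 0.2826, 0.1739; sum = 3.260870.
The income-gap ratio divides by q (the poor only): 3.260870 / 7 = 0.466.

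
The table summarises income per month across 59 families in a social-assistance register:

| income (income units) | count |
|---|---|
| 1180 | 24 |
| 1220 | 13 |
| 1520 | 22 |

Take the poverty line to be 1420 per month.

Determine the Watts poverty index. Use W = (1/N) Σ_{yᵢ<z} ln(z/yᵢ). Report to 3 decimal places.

0.109

Below the line: 24×1180, 13×1220 (q = 37 of N = 59).
Log shortfalls: ln(1420/1180) = 0.1851 (×24); ln(1420/1220) = 0.1518 (×13).
W = 6.416897 / 59 = 0.109.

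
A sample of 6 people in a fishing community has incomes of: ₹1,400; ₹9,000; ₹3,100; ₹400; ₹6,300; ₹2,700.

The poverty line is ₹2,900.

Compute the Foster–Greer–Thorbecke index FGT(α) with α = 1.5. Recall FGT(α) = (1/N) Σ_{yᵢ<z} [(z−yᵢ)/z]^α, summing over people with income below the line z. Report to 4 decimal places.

0.1984

Incomes under z: ₹400, ₹1,400, ₹2,700 (q = 3 of N = 6).
Relative gaps: (2900−400)/2900 = 0.8621; (2900−1400)/2900 = 0.5172; (2900−2700)/2900 = 0.0690.
Raised to α = 1.5: 0.80041; 0.37200; 0.01811.
Sum = 1.190520; FGT(1.5) = 1.190520 / 6 = 0.1984.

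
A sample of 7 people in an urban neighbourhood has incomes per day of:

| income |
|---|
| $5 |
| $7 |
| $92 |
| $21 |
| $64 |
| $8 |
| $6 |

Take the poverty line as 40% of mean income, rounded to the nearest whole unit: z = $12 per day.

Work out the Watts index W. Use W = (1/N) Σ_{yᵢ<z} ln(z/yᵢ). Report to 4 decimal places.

Below the line: $5, $6, $7, $8 (q = 4 of N = 7).
Log gaps: ln(12/5) = 0.8755; ln(12/6) = 0.6931; ln(12/7) = 0.5390; ln(12/8) = 0.4055.
W = 2.513078 / 7 = 0.3590.

0.3590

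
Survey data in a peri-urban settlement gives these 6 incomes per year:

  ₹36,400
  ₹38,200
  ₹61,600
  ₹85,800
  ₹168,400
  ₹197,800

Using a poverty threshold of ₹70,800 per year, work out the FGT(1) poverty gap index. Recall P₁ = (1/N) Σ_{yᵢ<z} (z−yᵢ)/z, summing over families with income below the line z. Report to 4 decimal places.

0.1794

Poor units: ₹36,400, ₹38,200, ₹61,600 (q = 3 of N = 6).
Normalized shortfalls: (70800−36400)/70800 = 0.4859; (70800−38200)/70800 = 0.4605; (70800−61600)/70800 = 0.1299.
Σ = 1.076271. Dividing by the full population N = 6 gives P₁ = 0.1794.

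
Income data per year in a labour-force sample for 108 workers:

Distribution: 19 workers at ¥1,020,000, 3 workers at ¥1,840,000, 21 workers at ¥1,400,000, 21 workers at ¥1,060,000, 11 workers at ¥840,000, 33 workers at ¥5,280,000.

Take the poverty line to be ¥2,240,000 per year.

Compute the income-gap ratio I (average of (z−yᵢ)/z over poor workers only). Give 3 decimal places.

0.489

Below z: 11×¥840,000, 19×¥1,020,000, 21×¥1,060,000, 21×¥1,400,000, 3×¥1,840,000 (q = 75 of N = 108).
Relative gaps: 0.6250 (×11), 0.5446 (×19), 0.5268 (×21), 0.3750 (×21), 0.1786 (×3); sum = 36.696429.
I averages over the q = 75 poor units only: 36.696429 / 75 = 0.489.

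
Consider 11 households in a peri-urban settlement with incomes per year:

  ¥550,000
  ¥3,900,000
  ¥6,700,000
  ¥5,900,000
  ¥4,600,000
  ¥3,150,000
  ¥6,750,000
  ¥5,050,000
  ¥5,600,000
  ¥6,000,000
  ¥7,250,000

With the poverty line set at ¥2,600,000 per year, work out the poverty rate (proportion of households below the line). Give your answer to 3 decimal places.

1 of the 11 households have income below ¥2,600,000.
H = 1/11 = 0.091.

0.091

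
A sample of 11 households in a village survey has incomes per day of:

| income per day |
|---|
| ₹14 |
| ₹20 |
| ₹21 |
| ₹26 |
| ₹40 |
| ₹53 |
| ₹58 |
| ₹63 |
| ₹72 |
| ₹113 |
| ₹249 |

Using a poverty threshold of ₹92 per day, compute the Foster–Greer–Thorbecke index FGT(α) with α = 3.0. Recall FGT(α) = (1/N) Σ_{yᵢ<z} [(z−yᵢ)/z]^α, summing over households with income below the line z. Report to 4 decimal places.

0.2060

Incomes under z: ₹14, ₹20, ₹21, ₹26, ₹40, ₹53, ₹58, ₹63, ₹72 (q = 9 of N = 11).
Gap ratios (z−y)/z: (92−14)/92 = 0.8478; (92−20)/92 = 0.7826; (92−21)/92 = 0.7717; (92−26)/92 = 0.7174; (92−40)/92 = 0.5652; (92−53)/92 = 0.4239; (92−58)/92 = 0.3696; (92−63)/92 = 0.3152; (92−72)/92 = 0.2174.
Raised to α = 3.0: 0.60943; 0.47933; 0.45963; 0.36921; 0.18057; 0.07618; 0.05047; 0.03132; 0.01027.
Sum = 2.266411; FGT(3.0) = 2.266411 / 11 = 0.2060.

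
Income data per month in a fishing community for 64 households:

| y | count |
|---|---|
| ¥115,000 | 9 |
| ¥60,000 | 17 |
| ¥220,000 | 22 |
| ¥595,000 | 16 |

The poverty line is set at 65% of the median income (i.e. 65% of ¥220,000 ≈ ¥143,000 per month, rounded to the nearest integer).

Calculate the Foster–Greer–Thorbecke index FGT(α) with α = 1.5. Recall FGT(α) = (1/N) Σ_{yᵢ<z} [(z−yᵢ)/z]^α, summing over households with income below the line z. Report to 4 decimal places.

0.1296

Below z: 17×¥60,000, 9×¥115,000 (q = 26 of N = 64).
Normalized shortfalls: (143000−60000)/143000 = 0.5804 (×17); (143000−115000)/143000 = 0.1958 (×9).
Raised to α = 1.5: 0.44219 (×17); 0.08664 (×9).
Sum = 8.297088; FGT(1.5) = 8.297088 / 64 = 0.1296.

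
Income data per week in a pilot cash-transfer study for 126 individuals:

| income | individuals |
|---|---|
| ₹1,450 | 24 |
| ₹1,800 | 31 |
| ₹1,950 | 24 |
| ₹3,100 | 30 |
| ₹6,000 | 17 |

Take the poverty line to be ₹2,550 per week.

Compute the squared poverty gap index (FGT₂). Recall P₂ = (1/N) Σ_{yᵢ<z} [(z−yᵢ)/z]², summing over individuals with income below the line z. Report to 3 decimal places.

0.067

Below the line: 24×₹1,450, 31×₹1,800, 24×₹1,950 (q = 79 of N = 126).
Normalized shortfalls: (2550−1450)/2550 = 0.4314 (×24); (2550−1800)/2550 = 0.2941 (×31); (2550−1950)/2550 = 0.2353 (×24).
Squared: 0.1861 (×24); 0.0865 (×31); 0.0554 (×24).
Sum = 8.476355; P₂ = 8.476355 / 126 = 0.067.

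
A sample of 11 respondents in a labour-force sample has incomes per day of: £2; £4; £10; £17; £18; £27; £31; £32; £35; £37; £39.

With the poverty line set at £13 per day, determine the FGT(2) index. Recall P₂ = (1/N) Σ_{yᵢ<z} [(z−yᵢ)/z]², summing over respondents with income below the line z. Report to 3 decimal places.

0.114

Below z: £2, £4, £10 (q = 3 of N = 11).
Gap ratios (z−y)/z: (13−2)/13 = 0.8462; (13−4)/13 = 0.6923; (13−10)/13 = 0.2308.
Squared: 0.7160; 0.4793; 0.0533.
Sum = 1.248521; P₂ = 1.248521 / 11 = 0.114.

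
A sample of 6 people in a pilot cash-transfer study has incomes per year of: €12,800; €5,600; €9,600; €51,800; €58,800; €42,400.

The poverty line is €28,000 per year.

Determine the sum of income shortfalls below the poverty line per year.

€56,000

Below the line: €5,600, €9,600, €12,800 (q = 3 of N = 6).
Individual gaps: 28000−5600 = 22400; 28000−9600 = 18400; 28000−12800 = 15200.
Aggregate gap = €56,000.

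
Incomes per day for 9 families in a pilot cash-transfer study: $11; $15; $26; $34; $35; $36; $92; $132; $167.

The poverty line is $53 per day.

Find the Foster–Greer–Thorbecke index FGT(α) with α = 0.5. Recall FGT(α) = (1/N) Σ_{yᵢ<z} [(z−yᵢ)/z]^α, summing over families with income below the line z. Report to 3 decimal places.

0.467

Incomes under z: $11, $15, $26, $34, $35, $36 (q = 6 of N = 9).
Shortfall ratios: (53−11)/53 = 0.7925; (53−15)/53 = 0.7170; (53−26)/53 = 0.5094; (53−34)/53 = 0.3585; (53−35)/53 = 0.3396; (53−36)/53 = 0.3208.
Raised to α = 0.5: 0.89020; 0.84675; 0.71375; 0.59874; 0.58277; 0.56635.
Sum = 4.198556; FGT(0.5) = 4.198556 / 9 = 0.467.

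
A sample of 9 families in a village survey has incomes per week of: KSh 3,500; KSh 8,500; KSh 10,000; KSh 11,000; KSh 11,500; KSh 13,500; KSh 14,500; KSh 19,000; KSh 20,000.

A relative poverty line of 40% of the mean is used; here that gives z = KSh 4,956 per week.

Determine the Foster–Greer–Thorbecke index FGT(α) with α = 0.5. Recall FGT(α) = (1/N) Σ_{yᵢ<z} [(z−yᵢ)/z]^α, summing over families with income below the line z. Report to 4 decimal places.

0.0602

Poor units: KSh 3,500 (q = 1 of N = 9).
Relative gaps: (4956−3500)/4956 = 0.2938.
Raised to α = 0.5: 0.54202.
Sum = 0.542020; FGT(0.5) = 0.542020 / 9 = 0.0602.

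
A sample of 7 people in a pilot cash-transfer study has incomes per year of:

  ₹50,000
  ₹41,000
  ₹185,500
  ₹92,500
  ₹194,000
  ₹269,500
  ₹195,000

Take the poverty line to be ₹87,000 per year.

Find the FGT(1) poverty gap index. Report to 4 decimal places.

Poor units: ₹41,000, ₹50,000 (q = 2 of N = 7).
Shortfall ratios: (87000−41000)/87000 = 0.5287; (87000−50000)/87000 = 0.4253.
Sum of shortfalls = 0.954023; P₁ averages over all N: 0.954023 / 7 = 0.1363.

0.1363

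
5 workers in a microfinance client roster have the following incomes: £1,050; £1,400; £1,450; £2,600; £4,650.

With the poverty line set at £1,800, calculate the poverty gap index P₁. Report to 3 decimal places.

0.167

Below z: £1,050, £1,400, £1,450 (q = 3 of N = 5).
Normalized shortfalls: (1800−1050)/1800 = 0.4167; (1800−1400)/1800 = 0.2222; (1800−1450)/1800 = 0.1944.
Σ = 0.833333. Dividing by the full population N = 5 gives P₁ = 0.167.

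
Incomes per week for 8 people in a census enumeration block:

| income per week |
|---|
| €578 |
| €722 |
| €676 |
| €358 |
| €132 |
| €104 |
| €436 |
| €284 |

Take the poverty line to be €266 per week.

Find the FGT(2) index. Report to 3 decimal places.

Incomes under z: €104, €132 (q = 2 of N = 8).
Normalized shortfalls: (266−104)/266 = 0.6090; (266−132)/266 = 0.5038.
Squared: 0.3709; 0.2538.
Sum = 0.624682; P₂ = 0.624682 / 8 = 0.078.

0.078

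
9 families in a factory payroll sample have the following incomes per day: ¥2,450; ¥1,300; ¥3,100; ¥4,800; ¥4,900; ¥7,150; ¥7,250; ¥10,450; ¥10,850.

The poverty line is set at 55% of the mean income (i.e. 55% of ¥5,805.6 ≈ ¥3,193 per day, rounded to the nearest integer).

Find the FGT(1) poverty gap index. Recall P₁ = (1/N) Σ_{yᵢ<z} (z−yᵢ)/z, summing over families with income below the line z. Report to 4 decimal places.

Below the line: ¥1,300, ¥2,450, ¥3,100 (q = 3 of N = 9).
Gap ratios (z−y)/z: (3193−1300)/3193 = 0.5929; (3193−2450)/3193 = 0.2327; (3193−3100)/3193 = 0.0291.
Σ = 0.854682. Dividing by the full population N = 9 gives P₁ = 0.0950.

0.0950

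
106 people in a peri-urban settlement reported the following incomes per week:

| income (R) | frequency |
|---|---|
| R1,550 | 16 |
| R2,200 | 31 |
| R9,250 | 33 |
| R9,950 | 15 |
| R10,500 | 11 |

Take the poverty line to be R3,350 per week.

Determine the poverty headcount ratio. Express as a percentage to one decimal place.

47 of the 106 people have income below R3,350.
H = 47/106 = 44.3%.

44.3%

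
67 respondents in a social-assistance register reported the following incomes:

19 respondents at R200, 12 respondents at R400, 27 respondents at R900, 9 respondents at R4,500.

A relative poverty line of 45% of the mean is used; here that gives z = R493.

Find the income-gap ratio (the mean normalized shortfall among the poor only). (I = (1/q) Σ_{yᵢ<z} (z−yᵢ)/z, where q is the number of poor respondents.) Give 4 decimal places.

0.4373

Incomes under z: 19×R200, 12×R400 (q = 31 of N = 67).
Shortfall ratios (z−y)/z: 0.5943 (×19), 0.1886 (×12); sum = 13.555781.
The income-gap ratio divides by q (the poor only): 13.555781 / 31 = 0.4373.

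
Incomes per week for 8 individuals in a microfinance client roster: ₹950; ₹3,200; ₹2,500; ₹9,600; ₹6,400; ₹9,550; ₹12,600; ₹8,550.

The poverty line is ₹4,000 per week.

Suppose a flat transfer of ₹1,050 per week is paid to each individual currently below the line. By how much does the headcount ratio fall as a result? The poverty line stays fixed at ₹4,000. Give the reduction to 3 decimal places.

Before: below the line — ₹950, ₹2,500, ₹3,200; headcount ratio = 0.37500.
After the ₹1,050 transfer: below the line — ₹2,000, ₹3,550; headcount ratio = 0.25000.
Reduction = 0.37500 − 0.25000 = 0.125.

0.125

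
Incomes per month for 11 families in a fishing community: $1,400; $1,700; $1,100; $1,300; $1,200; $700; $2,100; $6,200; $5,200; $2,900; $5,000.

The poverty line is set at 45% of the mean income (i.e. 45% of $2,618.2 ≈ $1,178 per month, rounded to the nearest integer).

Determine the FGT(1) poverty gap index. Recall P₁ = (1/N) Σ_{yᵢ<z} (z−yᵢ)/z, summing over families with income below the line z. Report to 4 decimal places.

0.0429

Below z: $700, $1,100 (q = 2 of N = 11).
Normalized shortfalls: (1178−700)/1178 = 0.4058; (1178−1100)/1178 = 0.0662.
Sum of shortfalls = 0.471986; P₁ averages over all N: 0.471986 / 11 = 0.0429.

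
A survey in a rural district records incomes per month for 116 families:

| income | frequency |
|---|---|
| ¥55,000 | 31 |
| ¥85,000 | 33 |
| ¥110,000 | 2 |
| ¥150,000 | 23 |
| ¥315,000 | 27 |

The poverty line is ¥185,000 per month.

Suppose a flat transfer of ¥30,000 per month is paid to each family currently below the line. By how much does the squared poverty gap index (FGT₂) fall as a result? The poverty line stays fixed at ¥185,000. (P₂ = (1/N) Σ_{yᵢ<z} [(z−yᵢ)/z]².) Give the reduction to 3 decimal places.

Before: below the line — 31×¥55,000, 33×¥85,000, 2×¥110,000, 23×¥150,000; squared poverty gap index (FGT₂) = 0.22501.
After the ¥30,000 transfer: below the line — 31×¥85,000, 33×¥115,000, 2×¥140,000, 23×¥180,000; squared poverty gap index (FGT₂) = 0.11998.
Reduction = 0.22501 − 0.11998 = 0.105.

0.105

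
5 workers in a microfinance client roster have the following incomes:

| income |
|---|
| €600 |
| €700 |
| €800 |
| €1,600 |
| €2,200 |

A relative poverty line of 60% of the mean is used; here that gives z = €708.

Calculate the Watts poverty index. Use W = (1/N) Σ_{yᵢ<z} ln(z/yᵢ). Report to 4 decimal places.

0.0354

Below z: €600, €700 (q = 2 of N = 5).
Log gaps: ln(708/600) = 0.1655; ln(708/700) = 0.0114.
W = 0.176878 / 5 = 0.0354.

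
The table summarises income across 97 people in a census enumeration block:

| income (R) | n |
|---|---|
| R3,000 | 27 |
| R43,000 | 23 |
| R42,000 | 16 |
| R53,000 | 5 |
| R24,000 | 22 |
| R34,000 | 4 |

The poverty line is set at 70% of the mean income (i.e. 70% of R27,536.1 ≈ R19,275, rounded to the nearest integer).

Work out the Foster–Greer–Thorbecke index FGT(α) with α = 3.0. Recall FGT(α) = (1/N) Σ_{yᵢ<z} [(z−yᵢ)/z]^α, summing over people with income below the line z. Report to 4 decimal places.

Incomes under z: 27×R3,000 (q = 27 of N = 97).
Gap ratios (z−y)/z: (19275−3000)/19275 = 0.8444 (×27).
Raised to α = 3.0: 0.60198 (×27).
Sum = 16.253377; FGT(3.0) = 16.253377 / 97 = 0.1676.

0.1676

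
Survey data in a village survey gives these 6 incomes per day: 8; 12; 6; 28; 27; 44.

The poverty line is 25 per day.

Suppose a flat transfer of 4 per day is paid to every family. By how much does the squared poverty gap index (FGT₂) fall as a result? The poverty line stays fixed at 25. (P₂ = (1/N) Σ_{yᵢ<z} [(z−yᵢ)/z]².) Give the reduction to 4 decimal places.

0.0917

Before: below the line — 6, 8, 12; squared poverty gap index (FGT₂) = 0.218400.
After the 4 transfer: below the line — 10, 12, 16; squared poverty gap index (FGT₂) = 0.126667.
Reduction = 0.218400 − 0.126667 = 0.0917.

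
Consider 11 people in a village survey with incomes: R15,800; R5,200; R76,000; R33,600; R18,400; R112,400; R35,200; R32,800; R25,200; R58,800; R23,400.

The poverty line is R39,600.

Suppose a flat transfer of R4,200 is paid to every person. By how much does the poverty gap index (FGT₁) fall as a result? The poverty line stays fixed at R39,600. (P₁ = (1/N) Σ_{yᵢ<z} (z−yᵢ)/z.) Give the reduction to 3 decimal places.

Before: below the line — R5,200, R15,800, R18,400, R23,400, R25,200, R32,800, R33,600, R35,200; poverty gap index (FGT₁) = 0.29201.
After the R4,200 transfer: below the line — R9,400, R20,000, R22,600, R27,600, R29,400, R37,000, R37,800, R39,400; poverty gap index (FGT₁) = 0.21488.
Reduction = 0.29201 − 0.21488 = 0.077.

0.077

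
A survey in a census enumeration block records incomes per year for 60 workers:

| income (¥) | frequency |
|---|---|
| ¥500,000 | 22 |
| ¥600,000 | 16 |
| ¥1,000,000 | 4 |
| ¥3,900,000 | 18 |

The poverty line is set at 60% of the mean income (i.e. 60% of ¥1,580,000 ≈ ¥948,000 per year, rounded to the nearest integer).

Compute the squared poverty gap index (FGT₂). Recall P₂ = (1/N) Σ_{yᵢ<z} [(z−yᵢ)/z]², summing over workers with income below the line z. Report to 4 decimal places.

0.1178

Below z: 22×¥500,000, 16×¥600,000 (q = 38 of N = 60).
Gap ratios (z−y)/z: (948000−500000)/948000 = 0.4726 (×22); (948000−600000)/948000 = 0.3671 (×16).
Squared: 0.2233 (×22); 0.1348 (×16).
Sum = 7.069237; P₂ = 7.069237 / 60 = 0.1178.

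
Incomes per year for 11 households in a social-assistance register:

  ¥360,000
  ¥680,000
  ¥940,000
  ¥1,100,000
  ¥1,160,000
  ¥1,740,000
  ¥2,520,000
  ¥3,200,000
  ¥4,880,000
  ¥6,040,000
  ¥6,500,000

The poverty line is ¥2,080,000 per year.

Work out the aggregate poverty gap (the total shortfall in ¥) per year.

Below the line: ¥360,000, ¥680,000, ¥940,000, ¥1,100,000, ¥1,160,000, ¥1,740,000 (q = 6 of N = 11).
Individual gaps: 2080000−360000 = 1720000; 2080000−680000 = 1400000; 2080000−940000 = 1140000; 2080000−1100000 = 980000; 2080000−1160000 = 920000; 2080000−1740000 = 340000.
Aggregate gap = ¥6,500,000.

¥6,500,000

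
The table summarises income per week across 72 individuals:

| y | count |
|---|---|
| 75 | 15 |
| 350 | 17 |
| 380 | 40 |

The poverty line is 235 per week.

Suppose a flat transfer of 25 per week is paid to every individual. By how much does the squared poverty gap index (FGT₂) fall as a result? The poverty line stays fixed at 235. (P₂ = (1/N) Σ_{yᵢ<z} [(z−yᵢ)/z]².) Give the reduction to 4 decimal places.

Before: below the line — 15×75; squared poverty gap index (FGT₂) = 0.096575.
After the 25 transfer: below the line — 15×100; squared poverty gap index (FGT₂) = 0.068753.
Reduction = 0.096575 − 0.068753 = 0.0278.

0.0278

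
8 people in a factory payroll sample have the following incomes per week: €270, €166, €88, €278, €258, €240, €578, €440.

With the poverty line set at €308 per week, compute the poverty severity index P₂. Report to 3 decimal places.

0.103

Below the line: €88, €166, €240, €258, €270, €278 (q = 6 of N = 8).
Gap ratios (z−y)/z: (308−88)/308 = 0.7143; (308−166)/308 = 0.4610; (308−240)/308 = 0.2208; (308−258)/308 = 0.1623; (308−270)/308 = 0.1234; (308−278)/308 = 0.0974.
Squared: 0.5102; 0.2126; 0.0487; 0.0264; 0.0152; 0.0095.
Sum = 0.822567; P₂ = 0.822567 / 8 = 0.103.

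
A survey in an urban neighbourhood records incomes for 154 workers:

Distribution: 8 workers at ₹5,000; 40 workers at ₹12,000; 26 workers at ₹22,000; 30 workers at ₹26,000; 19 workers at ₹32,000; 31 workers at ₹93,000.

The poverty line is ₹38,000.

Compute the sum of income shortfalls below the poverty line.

Incomes under z: 8×₹5,000, 40×₹12,000, 26×₹22,000, 30×₹26,000, 19×₹32,000 (q = 123 of N = 154).
Individual gaps: 8×(38000−5000) = 264000; 40×(38000−12000) = 1040000; 26×(38000−22000) = 416000; 30×(38000−26000) = 360000; 19×(38000−32000) = 114000.
Aggregate gap = ₹2,194,000.

₹2,194,000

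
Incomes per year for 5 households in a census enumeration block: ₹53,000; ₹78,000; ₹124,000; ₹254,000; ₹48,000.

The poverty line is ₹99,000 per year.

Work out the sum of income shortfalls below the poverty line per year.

Incomes under z: ₹48,000, ₹53,000, ₹78,000 (q = 3 of N = 5).
Individual gaps: 99000−48000 = 51000; 99000−53000 = 46000; 99000−78000 = 21000.
Aggregate gap = ₹118,000.

₹118,000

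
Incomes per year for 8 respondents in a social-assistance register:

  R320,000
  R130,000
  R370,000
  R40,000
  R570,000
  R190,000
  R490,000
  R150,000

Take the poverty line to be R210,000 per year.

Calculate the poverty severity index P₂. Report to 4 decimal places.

0.1114

Poor units: R40,000, R130,000, R150,000, R190,000 (q = 4 of N = 8).
Normalized shortfalls: (210000−40000)/210000 = 0.8095; (210000−130000)/210000 = 0.3810; (210000−150000)/210000 = 0.2857; (210000−190000)/210000 = 0.0952.
Squared: 0.6553; 0.1451; 0.0816; 0.0091.
Sum = 0.891156; P₂ = 0.891156 / 8 = 0.1114.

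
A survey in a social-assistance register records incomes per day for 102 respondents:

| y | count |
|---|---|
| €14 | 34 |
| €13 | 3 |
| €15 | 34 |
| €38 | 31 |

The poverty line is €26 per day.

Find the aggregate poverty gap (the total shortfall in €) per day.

€821

Poor units: 3×€13, 34×€14, 34×€15 (q = 71 of N = 102).
Individual gaps: 3×(26−13) = 39; 34×(26−14) = 408; 34×(26−15) = 374.
Aggregate gap = €821.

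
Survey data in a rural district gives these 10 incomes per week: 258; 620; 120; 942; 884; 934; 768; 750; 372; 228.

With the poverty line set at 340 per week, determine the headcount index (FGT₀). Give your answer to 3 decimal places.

0.300

3 of the 10 households have income below 340.
H = 3/10 = 0.300.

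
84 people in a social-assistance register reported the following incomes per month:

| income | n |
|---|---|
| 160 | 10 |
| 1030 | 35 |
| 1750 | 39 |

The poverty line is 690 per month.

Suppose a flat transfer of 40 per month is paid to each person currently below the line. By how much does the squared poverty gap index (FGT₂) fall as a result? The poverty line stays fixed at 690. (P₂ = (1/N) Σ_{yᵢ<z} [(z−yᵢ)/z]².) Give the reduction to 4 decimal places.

Before: below the line — 10×160; squared poverty gap index (FGT₂) = 0.070238.
After the 40 transfer: below the line — 10×200; squared poverty gap index (FGT₂) = 0.060036.
Reduction = 0.070238 − 0.060036 = 0.0102.

0.0102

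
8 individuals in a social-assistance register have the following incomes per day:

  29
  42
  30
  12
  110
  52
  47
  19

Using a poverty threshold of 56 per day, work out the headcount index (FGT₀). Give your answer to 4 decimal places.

0.8750

7 of the 8 individuals have income below 56.
H = 7/8 = 0.8750.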